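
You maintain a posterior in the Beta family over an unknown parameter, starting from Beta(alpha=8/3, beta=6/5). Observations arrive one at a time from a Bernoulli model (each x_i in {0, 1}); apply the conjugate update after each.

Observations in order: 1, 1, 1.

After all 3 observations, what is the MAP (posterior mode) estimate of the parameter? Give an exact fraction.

70/73

obs 1: x=1 → posterior Beta(11/3, 6/5)
obs 2: x=1 → posterior Beta(14/3, 6/5)
obs 3: x=1 → posterior Beta(17/3, 6/5)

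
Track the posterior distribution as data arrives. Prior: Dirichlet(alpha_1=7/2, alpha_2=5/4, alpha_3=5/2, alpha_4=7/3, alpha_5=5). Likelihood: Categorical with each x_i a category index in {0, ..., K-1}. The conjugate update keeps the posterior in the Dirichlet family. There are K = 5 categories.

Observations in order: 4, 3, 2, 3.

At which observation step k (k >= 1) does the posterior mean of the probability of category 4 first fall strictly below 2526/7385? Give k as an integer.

obs 1: x=4 → posterior Dirichlet(7/2, 5/4, 5/2, 7/3, 6)
obs 2: x=3 → posterior Dirichlet(7/2, 5/4, 5/2, 10/3, 6)
obs 3: x=2 → posterior Dirichlet(7/2, 5/4, 7/2, 10/3, 6)
obs 4: x=3 → posterior Dirichlet(7/2, 5/4, 7/2, 13/3, 6)

k = 3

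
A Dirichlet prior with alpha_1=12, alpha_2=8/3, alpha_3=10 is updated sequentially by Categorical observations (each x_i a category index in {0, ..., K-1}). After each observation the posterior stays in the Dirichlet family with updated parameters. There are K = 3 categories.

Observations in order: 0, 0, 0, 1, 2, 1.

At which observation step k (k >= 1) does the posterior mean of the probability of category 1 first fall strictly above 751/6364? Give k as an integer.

obs 1: x=0 → posterior Dirichlet(13, 8/3, 10)
obs 2: x=0 → posterior Dirichlet(14, 8/3, 10)
obs 3: x=0 → posterior Dirichlet(15, 8/3, 10)
obs 4: x=1 → posterior Dirichlet(15, 11/3, 10)
obs 5: x=2 → posterior Dirichlet(15, 11/3, 11)
obs 6: x=1 → posterior Dirichlet(15, 14/3, 11)

k = 4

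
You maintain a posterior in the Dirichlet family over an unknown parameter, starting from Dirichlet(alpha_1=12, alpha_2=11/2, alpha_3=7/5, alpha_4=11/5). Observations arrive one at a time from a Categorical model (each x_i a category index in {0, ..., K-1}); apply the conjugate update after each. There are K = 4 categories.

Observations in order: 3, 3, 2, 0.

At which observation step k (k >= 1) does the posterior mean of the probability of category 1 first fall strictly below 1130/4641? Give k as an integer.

k = 2

obs 1: x=3 → posterior Dirichlet(12, 11/2, 7/5, 16/5)
obs 2: x=3 → posterior Dirichlet(12, 11/2, 7/5, 21/5)
obs 3: x=2 → posterior Dirichlet(12, 11/2, 12/5, 21/5)
obs 4: x=0 → posterior Dirichlet(13, 11/2, 12/5, 21/5)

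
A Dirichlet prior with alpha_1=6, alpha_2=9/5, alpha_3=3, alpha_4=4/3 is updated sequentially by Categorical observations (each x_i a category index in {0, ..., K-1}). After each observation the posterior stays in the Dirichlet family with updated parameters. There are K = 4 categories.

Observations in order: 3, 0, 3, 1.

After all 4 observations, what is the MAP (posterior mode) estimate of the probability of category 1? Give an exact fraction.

obs 1: x=3 → posterior Dirichlet(6, 9/5, 3, 7/3)
obs 2: x=0 → posterior Dirichlet(7, 9/5, 3, 7/3)
obs 3: x=3 → posterior Dirichlet(7, 9/5, 3, 10/3)
obs 4: x=1 → posterior Dirichlet(7, 14/5, 3, 10/3)

27/182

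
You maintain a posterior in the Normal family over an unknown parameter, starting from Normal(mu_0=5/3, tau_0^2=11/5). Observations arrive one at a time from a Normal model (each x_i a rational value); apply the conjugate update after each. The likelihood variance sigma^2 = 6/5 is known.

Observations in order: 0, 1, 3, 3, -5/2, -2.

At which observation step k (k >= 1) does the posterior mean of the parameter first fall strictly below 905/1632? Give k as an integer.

k = 6

obs 1: x=0 → posterior Normal(10/17, 66/85)
obs 2: x=1 → posterior Normal(3/4, 33/70)
obs 3: x=3 → posterior Normal(18/13, 22/65)
obs 4: x=3 → posterior Normal(87/50, 33/125)
obs 5: x=-5/2 → posterior Normal(119/122, 66/305)
obs 6: x=-2 → posterior Normal(25/48, 11/60)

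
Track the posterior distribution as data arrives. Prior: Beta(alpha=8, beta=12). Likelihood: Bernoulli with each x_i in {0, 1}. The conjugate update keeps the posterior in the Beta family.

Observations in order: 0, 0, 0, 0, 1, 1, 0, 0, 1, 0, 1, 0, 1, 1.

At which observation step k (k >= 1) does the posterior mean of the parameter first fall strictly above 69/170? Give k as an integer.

obs 1: x=0 → posterior Beta(8, 13)
obs 2: x=0 → posterior Beta(8, 14)
obs 3: x=0 → posterior Beta(8, 15)
obs 4: x=0 → posterior Beta(8, 16)
obs 5: x=1 → posterior Beta(9, 16)
obs 6: x=1 → posterior Beta(10, 16)
obs 7: x=0 → posterior Beta(10, 17)
obs 8: x=0 → posterior Beta(10, 18)
obs 9: x=1 → posterior Beta(11, 18)
obs 10: x=0 → posterior Beta(11, 19)
obs 11: x=1 → posterior Beta(12, 19)
obs 12: x=0 → posterior Beta(12, 20)
obs 13: x=1 → posterior Beta(13, 20)
obs 14: x=1 → posterior Beta(14, 20)

k = 14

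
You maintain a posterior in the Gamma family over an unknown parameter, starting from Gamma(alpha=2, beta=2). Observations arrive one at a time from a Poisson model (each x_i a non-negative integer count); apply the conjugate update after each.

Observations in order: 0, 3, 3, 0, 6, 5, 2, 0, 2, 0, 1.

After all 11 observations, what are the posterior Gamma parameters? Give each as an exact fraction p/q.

obs 1: x=0 → posterior Gamma(2, 3)
obs 2: x=3 → posterior Gamma(5, 4)
obs 3: x=3 → posterior Gamma(8, 5)
obs 4: x=0 → posterior Gamma(8, 6)
obs 5: x=6 → posterior Gamma(14, 7)
obs 6: x=5 → posterior Gamma(19, 8)
obs 7: x=2 → posterior Gamma(21, 9)
obs 8: x=0 → posterior Gamma(21, 10)
obs 9: x=2 → posterior Gamma(23, 11)
obs 10: x=0 → posterior Gamma(23, 12)
obs 11: x=1 → posterior Gamma(24, 13)

alpha=24, beta=13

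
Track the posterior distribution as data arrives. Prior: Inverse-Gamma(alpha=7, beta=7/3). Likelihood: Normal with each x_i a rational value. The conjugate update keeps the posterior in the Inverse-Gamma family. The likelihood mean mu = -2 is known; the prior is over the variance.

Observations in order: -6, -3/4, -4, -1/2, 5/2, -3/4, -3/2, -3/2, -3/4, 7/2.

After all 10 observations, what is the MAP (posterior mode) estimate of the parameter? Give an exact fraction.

obs 1: x=-6 → posterior Inverse-Gamma(15/2, 31/3)
obs 2: x=-3/4 → posterior Inverse-Gamma(8, 1067/96)
obs 3: x=-4 → posterior Inverse-Gamma(17/2, 1259/96)
obs 4: x=-1/2 → posterior Inverse-Gamma(9, 1367/96)
obs 5: x=5/2 → posterior Inverse-Gamma(19/2, 2339/96)
obs 6: x=-3/4 → posterior Inverse-Gamma(10, 1207/48)
obs 7: x=-3/2 → posterior Inverse-Gamma(21/2, 1213/48)
obs 8: x=-3/2 → posterior Inverse-Gamma(11, 1219/48)
obs 9: x=-3/4 → posterior Inverse-Gamma(23/2, 2513/96)
obs 10: x=7/2 → posterior Inverse-Gamma(12, 3965/96)

305/96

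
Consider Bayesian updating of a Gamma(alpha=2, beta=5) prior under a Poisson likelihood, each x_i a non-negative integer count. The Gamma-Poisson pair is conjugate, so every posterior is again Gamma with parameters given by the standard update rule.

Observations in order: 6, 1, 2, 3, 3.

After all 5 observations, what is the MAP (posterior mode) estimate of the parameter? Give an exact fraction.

8/5

obs 1: x=6 → posterior Gamma(8, 6)
obs 2: x=1 → posterior Gamma(9, 7)
obs 3: x=2 → posterior Gamma(11, 8)
obs 4: x=3 → posterior Gamma(14, 9)
obs 5: x=3 → posterior Gamma(17, 10)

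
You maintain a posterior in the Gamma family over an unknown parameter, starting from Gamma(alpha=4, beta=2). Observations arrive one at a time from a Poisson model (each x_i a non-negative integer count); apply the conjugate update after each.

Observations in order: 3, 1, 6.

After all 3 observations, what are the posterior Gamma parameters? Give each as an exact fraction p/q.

alpha=14, beta=5

obs 1: x=3 → posterior Gamma(7, 3)
obs 2: x=1 → posterior Gamma(8, 4)
obs 3: x=6 → posterior Gamma(14, 5)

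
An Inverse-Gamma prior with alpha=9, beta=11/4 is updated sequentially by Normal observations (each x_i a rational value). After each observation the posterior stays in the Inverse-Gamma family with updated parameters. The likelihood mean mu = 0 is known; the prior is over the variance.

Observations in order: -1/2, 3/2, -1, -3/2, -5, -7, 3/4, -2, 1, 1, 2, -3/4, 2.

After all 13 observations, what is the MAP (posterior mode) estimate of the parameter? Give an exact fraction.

obs 1: x=-1/2 → posterior Inverse-Gamma(19/2, 23/8)
obs 2: x=3/2 → posterior Inverse-Gamma(10, 4)
obs 3: x=-1 → posterior Inverse-Gamma(21/2, 9/2)
obs 4: x=-3/2 → posterior Inverse-Gamma(11, 45/8)
obs 5: x=-5 → posterior Inverse-Gamma(23/2, 145/8)
obs 6: x=-7 → posterior Inverse-Gamma(12, 341/8)
obs 7: x=3/4 → posterior Inverse-Gamma(25/2, 1373/32)
obs 8: x=-2 → posterior Inverse-Gamma(13, 1437/32)
obs 9: x=1 → posterior Inverse-Gamma(27/2, 1453/32)
obs 10: x=1 → posterior Inverse-Gamma(14, 1469/32)
obs 11: x=2 → posterior Inverse-Gamma(29/2, 1533/32)
obs 12: x=-3/4 → posterior Inverse-Gamma(15, 771/16)
obs 13: x=2 → posterior Inverse-Gamma(31/2, 803/16)

73/24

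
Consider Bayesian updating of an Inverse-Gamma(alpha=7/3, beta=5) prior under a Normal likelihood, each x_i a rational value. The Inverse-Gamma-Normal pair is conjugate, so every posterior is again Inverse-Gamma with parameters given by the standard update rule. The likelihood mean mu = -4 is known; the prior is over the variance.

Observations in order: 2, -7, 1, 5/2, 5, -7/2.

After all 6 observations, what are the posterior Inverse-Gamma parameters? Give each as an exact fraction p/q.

obs 1: x=2 → posterior Inverse-Gamma(17/6, 23)
obs 2: x=-7 → posterior Inverse-Gamma(10/3, 55/2)
obs 3: x=1 → posterior Inverse-Gamma(23/6, 40)
obs 4: x=5/2 → posterior Inverse-Gamma(13/3, 489/8)
obs 5: x=5 → posterior Inverse-Gamma(29/6, 813/8)
obs 6: x=-7/2 → posterior Inverse-Gamma(16/3, 407/4)

alpha=16/3, beta=407/4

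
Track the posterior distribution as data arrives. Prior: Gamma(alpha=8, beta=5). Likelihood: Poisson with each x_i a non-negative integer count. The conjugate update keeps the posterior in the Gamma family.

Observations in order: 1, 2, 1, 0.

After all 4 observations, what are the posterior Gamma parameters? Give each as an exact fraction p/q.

alpha=12, beta=9

obs 1: x=1 → posterior Gamma(9, 6)
obs 2: x=2 → posterior Gamma(11, 7)
obs 3: x=1 → posterior Gamma(12, 8)
obs 4: x=0 → posterior Gamma(12, 9)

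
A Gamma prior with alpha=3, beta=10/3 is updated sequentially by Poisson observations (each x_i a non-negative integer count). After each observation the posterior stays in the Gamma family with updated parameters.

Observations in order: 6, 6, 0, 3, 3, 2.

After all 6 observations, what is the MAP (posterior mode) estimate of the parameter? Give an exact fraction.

obs 1: x=6 → posterior Gamma(9, 13/3)
obs 2: x=6 → posterior Gamma(15, 16/3)
obs 3: x=0 → posterior Gamma(15, 19/3)
obs 4: x=3 → posterior Gamma(18, 22/3)
obs 5: x=3 → posterior Gamma(21, 25/3)
obs 6: x=2 → posterior Gamma(23, 28/3)

33/14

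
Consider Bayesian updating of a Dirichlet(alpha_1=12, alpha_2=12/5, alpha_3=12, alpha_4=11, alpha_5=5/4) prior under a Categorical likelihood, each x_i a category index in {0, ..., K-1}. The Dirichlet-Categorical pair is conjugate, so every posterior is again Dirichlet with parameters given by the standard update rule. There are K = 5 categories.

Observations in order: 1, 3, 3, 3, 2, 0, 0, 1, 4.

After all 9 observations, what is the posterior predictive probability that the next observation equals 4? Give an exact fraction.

obs 1: x=1 → posterior Dirichlet(12, 17/5, 12, 11, 5/4)
obs 2: x=3 → posterior Dirichlet(12, 17/5, 12, 12, 5/4)
obs 3: x=3 → posterior Dirichlet(12, 17/5, 12, 13, 5/4)
obs 4: x=3 → posterior Dirichlet(12, 17/5, 12, 14, 5/4)
obs 5: x=2 → posterior Dirichlet(12, 17/5, 13, 14, 5/4)
obs 6: x=0 → posterior Dirichlet(13, 17/5, 13, 14, 5/4)
obs 7: x=0 → posterior Dirichlet(14, 17/5, 13, 14, 5/4)
obs 8: x=1 → posterior Dirichlet(14, 22/5, 13, 14, 5/4)
obs 9: x=4 → posterior Dirichlet(14, 22/5, 13, 14, 9/4)

45/953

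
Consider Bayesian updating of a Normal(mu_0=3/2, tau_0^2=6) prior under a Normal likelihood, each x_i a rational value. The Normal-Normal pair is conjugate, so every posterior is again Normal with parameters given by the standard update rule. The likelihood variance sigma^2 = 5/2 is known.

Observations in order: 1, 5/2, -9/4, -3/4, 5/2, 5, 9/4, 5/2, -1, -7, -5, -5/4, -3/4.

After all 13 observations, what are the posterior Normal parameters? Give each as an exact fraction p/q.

obs 1: x=1 → posterior Normal(39/34, 30/17)
obs 2: x=5/2 → posterior Normal(99/58, 30/29)
obs 3: x=-9/4 → posterior Normal(45/82, 30/41)
obs 4: x=-3/4 → posterior Normal(27/106, 30/53)
obs 5: x=5/2 → posterior Normal(87/130, 6/13)
obs 6: x=5 → posterior Normal(207/154, 30/77)
obs 7: x=9/4 → posterior Normal(261/178, 30/89)
obs 8: x=5/2 → posterior Normal(321/202, 30/101)
obs 9: x=-1 → posterior Normal(297/226, 30/113)
obs 10: x=-7 → posterior Normal(129/250, 6/25)
obs 11: x=-5 → posterior Normal(9/274, 30/137)
obs 12: x=-5/4 → posterior Normal(-21/298, 30/149)
obs 13: x=-3/4 → posterior Normal(-39/322, 30/161)

mu_0=-39/322, tau_0^2=30/161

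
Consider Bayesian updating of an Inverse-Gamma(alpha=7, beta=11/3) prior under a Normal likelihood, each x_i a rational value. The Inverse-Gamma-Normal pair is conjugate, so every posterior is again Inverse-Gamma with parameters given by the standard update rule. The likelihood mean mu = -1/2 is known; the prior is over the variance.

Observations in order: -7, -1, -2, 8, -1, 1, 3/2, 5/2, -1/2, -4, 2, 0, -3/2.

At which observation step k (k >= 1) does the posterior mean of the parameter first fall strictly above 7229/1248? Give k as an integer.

k = 4

obs 1: x=-7 → posterior Inverse-Gamma(15/2, 595/24)
obs 2: x=-1 → posterior Inverse-Gamma(8, 299/12)
obs 3: x=-2 → posterior Inverse-Gamma(17/2, 625/24)
obs 4: x=8 → posterior Inverse-Gamma(9, 373/6)
obs 5: x=-1 → posterior Inverse-Gamma(19/2, 1495/24)
obs 6: x=1 → posterior Inverse-Gamma(10, 761/12)
obs 7: x=3/2 → posterior Inverse-Gamma(21/2, 785/12)
obs 8: x=5/2 → posterior Inverse-Gamma(11, 839/12)
obs 9: x=-1/2 → posterior Inverse-Gamma(23/2, 839/12)
obs 10: x=-4 → posterior Inverse-Gamma(12, 1825/24)
obs 11: x=2 → posterior Inverse-Gamma(25/2, 475/6)
obs 12: x=0 → posterior Inverse-Gamma(13, 1903/24)
obs 13: x=-3/2 → posterior Inverse-Gamma(27/2, 1915/24)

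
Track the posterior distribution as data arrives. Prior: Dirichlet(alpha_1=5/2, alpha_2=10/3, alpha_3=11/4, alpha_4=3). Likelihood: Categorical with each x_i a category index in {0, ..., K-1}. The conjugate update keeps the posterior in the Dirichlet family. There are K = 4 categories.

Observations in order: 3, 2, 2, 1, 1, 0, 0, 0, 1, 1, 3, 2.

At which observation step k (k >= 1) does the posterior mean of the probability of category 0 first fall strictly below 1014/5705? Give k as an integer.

k = 3

obs 1: x=3 → posterior Dirichlet(5/2, 10/3, 11/4, 4)
obs 2: x=2 → posterior Dirichlet(5/2, 10/3, 15/4, 4)
obs 3: x=2 → posterior Dirichlet(5/2, 10/3, 19/4, 4)
obs 4: x=1 → posterior Dirichlet(5/2, 13/3, 19/4, 4)
obs 5: x=1 → posterior Dirichlet(5/2, 16/3, 19/4, 4)
obs 6: x=0 → posterior Dirichlet(7/2, 16/3, 19/4, 4)
obs 7: x=0 → posterior Dirichlet(9/2, 16/3, 19/4, 4)
obs 8: x=0 → posterior Dirichlet(11/2, 16/3, 19/4, 4)
obs 9: x=1 → posterior Dirichlet(11/2, 19/3, 19/4, 4)
obs 10: x=1 → posterior Dirichlet(11/2, 22/3, 19/4, 4)
obs 11: x=3 → posterior Dirichlet(11/2, 22/3, 19/4, 5)
obs 12: x=2 → posterior Dirichlet(11/2, 22/3, 23/4, 5)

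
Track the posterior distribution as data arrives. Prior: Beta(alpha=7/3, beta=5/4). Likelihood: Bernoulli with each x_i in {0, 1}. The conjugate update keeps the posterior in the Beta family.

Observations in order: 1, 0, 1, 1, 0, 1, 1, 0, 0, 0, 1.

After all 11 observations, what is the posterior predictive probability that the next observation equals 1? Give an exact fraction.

obs 1: x=1 → posterior Beta(10/3, 5/4)
obs 2: x=0 → posterior Beta(10/3, 9/4)
obs 3: x=1 → posterior Beta(13/3, 9/4)
obs 4: x=1 → posterior Beta(16/3, 9/4)
obs 5: x=0 → posterior Beta(16/3, 13/4)
obs 6: x=1 → posterior Beta(19/3, 13/4)
obs 7: x=1 → posterior Beta(22/3, 13/4)
obs 8: x=0 → posterior Beta(22/3, 17/4)
obs 9: x=0 → posterior Beta(22/3, 21/4)
obs 10: x=0 → posterior Beta(22/3, 25/4)
obs 11: x=1 → posterior Beta(25/3, 25/4)

4/7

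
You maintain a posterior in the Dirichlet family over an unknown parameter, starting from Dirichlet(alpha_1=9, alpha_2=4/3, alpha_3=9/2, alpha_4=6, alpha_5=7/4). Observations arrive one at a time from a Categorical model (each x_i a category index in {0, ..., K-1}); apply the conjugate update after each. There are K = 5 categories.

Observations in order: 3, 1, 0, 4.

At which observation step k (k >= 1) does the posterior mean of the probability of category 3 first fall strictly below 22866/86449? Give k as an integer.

obs 1: x=3 → posterior Dirichlet(9, 4/3, 9/2, 7, 7/4)
obs 2: x=1 → posterior Dirichlet(9, 7/3, 9/2, 7, 7/4)
obs 3: x=0 → posterior Dirichlet(10, 7/3, 9/2, 7, 7/4)
obs 4: x=4 → posterior Dirichlet(10, 7/3, 9/2, 7, 11/4)

k = 4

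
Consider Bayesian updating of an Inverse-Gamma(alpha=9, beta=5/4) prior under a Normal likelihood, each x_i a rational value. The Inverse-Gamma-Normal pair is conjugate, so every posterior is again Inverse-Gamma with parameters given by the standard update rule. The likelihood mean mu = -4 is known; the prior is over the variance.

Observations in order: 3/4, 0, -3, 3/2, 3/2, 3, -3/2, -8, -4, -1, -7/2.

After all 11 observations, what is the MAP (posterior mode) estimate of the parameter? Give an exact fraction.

obs 1: x=3/4 → posterior Inverse-Gamma(19/2, 401/32)
obs 2: x=0 → posterior Inverse-Gamma(10, 657/32)
obs 3: x=-3 → posterior Inverse-Gamma(21/2, 673/32)
obs 4: x=3/2 → posterior Inverse-Gamma(11, 1157/32)
obs 5: x=3/2 → posterior Inverse-Gamma(23/2, 1641/32)
obs 6: x=3 → posterior Inverse-Gamma(12, 2425/32)
obs 7: x=-3/2 → posterior Inverse-Gamma(25/2, 2525/32)
obs 8: x=-8 → posterior Inverse-Gamma(13, 2781/32)
obs 9: x=-4 → posterior Inverse-Gamma(27/2, 2781/32)
obs 10: x=-1 → posterior Inverse-Gamma(14, 2925/32)
obs 11: x=-7/2 → posterior Inverse-Gamma(29/2, 2929/32)

2929/496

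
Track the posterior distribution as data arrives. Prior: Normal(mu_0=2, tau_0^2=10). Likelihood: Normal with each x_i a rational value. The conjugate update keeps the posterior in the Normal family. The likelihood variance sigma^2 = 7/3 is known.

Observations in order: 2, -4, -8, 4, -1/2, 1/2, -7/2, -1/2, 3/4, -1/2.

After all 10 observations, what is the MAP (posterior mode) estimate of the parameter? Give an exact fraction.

obs 1: x=2 → posterior Normal(2, 70/37)
obs 2: x=-4 → posterior Normal(-46/67, 70/67)
obs 3: x=-8 → posterior Normal(-286/97, 70/97)
obs 4: x=4 → posterior Normal(-166/127, 70/127)
obs 5: x=-1/2 → posterior Normal(-181/157, 70/157)
obs 6: x=1/2 → posterior Normal(-166/187, 70/187)
obs 7: x=-7/2 → posterior Normal(-271/217, 10/31)
obs 8: x=-1/2 → posterior Normal(-22/19, 70/247)
obs 9: x=3/4 → posterior Normal(-527/554, 70/277)
obs 10: x=-1/2 → posterior Normal(-557/614, 70/307)

-557/614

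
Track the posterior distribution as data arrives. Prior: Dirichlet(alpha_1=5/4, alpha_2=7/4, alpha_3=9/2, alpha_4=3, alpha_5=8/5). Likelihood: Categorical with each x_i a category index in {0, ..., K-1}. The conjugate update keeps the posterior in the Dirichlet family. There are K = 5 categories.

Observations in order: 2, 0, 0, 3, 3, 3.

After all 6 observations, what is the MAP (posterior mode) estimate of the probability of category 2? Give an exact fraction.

45/131

obs 1: x=2 → posterior Dirichlet(5/4, 7/4, 11/2, 3, 8/5)
obs 2: x=0 → posterior Dirichlet(9/4, 7/4, 11/2, 3, 8/5)
obs 3: x=0 → posterior Dirichlet(13/4, 7/4, 11/2, 3, 8/5)
obs 4: x=3 → posterior Dirichlet(13/4, 7/4, 11/2, 4, 8/5)
obs 5: x=3 → posterior Dirichlet(13/4, 7/4, 11/2, 5, 8/5)
obs 6: x=3 → posterior Dirichlet(13/4, 7/4, 11/2, 6, 8/5)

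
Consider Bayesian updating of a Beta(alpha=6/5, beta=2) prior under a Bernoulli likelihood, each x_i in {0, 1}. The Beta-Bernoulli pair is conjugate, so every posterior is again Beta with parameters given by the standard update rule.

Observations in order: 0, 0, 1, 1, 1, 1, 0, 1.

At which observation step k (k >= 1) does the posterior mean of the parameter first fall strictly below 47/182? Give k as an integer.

obs 1: x=0 → posterior Beta(6/5, 3)
obs 2: x=0 → posterior Beta(6/5, 4)
obs 3: x=1 → posterior Beta(11/5, 4)
obs 4: x=1 → posterior Beta(16/5, 4)
obs 5: x=1 → posterior Beta(21/5, 4)
obs 6: x=1 → posterior Beta(26/5, 4)
obs 7: x=0 → posterior Beta(26/5, 5)
obs 8: x=1 → posterior Beta(31/5, 5)

k = 2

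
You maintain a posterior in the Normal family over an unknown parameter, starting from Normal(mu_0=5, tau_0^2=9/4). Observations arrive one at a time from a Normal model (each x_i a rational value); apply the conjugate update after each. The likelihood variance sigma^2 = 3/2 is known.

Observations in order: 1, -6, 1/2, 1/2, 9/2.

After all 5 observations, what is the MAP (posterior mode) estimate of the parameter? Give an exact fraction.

obs 1: x=1 → posterior Normal(13/5, 9/10)
obs 2: x=-6 → posterior Normal(-5/8, 9/16)
obs 3: x=1/2 → posterior Normal(-7/22, 9/22)
obs 4: x=1/2 → posterior Normal(-1/7, 9/28)
obs 5: x=9/2 → posterior Normal(23/34, 9/34)

23/34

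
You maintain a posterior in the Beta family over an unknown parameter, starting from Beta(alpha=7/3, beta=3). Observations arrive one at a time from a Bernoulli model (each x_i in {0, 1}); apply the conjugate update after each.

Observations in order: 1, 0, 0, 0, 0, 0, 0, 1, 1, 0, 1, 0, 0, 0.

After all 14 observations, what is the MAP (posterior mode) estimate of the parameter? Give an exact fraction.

4/13

obs 1: x=1 → posterior Beta(10/3, 3)
obs 2: x=0 → posterior Beta(10/3, 4)
obs 3: x=0 → posterior Beta(10/3, 5)
obs 4: x=0 → posterior Beta(10/3, 6)
obs 5: x=0 → posterior Beta(10/3, 7)
obs 6: x=0 → posterior Beta(10/3, 8)
obs 7: x=0 → posterior Beta(10/3, 9)
obs 8: x=1 → posterior Beta(13/3, 9)
obs 9: x=1 → posterior Beta(16/3, 9)
obs 10: x=0 → posterior Beta(16/3, 10)
obs 11: x=1 → posterior Beta(19/3, 10)
obs 12: x=0 → posterior Beta(19/3, 11)
obs 13: x=0 → posterior Beta(19/3, 12)
obs 14: x=0 → posterior Beta(19/3, 13)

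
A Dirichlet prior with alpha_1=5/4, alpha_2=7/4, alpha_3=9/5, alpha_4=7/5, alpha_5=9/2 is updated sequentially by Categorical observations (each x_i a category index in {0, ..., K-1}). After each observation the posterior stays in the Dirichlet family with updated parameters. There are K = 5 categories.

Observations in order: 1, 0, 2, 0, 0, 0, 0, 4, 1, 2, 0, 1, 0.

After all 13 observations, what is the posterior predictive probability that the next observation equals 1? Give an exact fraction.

95/474

obs 1: x=1 → posterior Dirichlet(5/4, 11/4, 9/5, 7/5, 9/2)
obs 2: x=0 → posterior Dirichlet(9/4, 11/4, 9/5, 7/5, 9/2)
obs 3: x=2 → posterior Dirichlet(9/4, 11/4, 14/5, 7/5, 9/2)
obs 4: x=0 → posterior Dirichlet(13/4, 11/4, 14/5, 7/5, 9/2)
obs 5: x=0 → posterior Dirichlet(17/4, 11/4, 14/5, 7/5, 9/2)
obs 6: x=0 → posterior Dirichlet(21/4, 11/4, 14/5, 7/5, 9/2)
obs 7: x=0 → posterior Dirichlet(25/4, 11/4, 14/5, 7/5, 9/2)
obs 8: x=4 → posterior Dirichlet(25/4, 11/4, 14/5, 7/5, 11/2)
obs 9: x=1 → posterior Dirichlet(25/4, 15/4, 14/5, 7/5, 11/2)
obs 10: x=2 → posterior Dirichlet(25/4, 15/4, 19/5, 7/5, 11/2)
obs 11: x=0 → posterior Dirichlet(29/4, 15/4, 19/5, 7/5, 11/2)
obs 12: x=1 → posterior Dirichlet(29/4, 19/4, 19/5, 7/5, 11/2)
obs 13: x=0 → posterior Dirichlet(33/4, 19/4, 19/5, 7/5, 11/2)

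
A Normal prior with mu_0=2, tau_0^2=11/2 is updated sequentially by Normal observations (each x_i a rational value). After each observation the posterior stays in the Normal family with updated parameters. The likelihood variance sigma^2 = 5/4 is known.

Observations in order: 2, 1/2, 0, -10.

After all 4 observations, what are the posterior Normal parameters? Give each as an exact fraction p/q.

mu_0=-5/3, tau_0^2=55/186

obs 1: x=2 → posterior Normal(2, 55/54)
obs 2: x=1/2 → posterior Normal(65/49, 55/98)
obs 3: x=0 → posterior Normal(65/71, 55/142)
obs 4: x=-10 → posterior Normal(-5/3, 55/186)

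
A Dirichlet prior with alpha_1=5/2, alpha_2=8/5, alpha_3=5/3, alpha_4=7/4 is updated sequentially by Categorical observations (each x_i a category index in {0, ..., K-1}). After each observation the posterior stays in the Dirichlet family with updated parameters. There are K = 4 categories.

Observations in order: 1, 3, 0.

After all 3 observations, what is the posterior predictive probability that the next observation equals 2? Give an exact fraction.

100/631

obs 1: x=1 → posterior Dirichlet(5/2, 13/5, 5/3, 7/4)
obs 2: x=3 → posterior Dirichlet(5/2, 13/5, 5/3, 11/4)
obs 3: x=0 → posterior Dirichlet(7/2, 13/5, 5/3, 11/4)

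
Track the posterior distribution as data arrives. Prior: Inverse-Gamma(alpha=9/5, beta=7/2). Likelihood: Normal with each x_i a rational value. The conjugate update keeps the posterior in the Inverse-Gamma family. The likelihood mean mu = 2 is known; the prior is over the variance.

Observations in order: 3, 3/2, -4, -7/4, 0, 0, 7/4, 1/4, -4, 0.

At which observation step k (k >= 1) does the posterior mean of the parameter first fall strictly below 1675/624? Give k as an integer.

k = 2

obs 1: x=3 → posterior Inverse-Gamma(23/10, 4)
obs 2: x=3/2 → posterior Inverse-Gamma(14/5, 33/8)
obs 3: x=-4 → posterior Inverse-Gamma(33/10, 177/8)
obs 4: x=-7/4 → posterior Inverse-Gamma(19/5, 933/32)
obs 5: x=0 → posterior Inverse-Gamma(43/10, 997/32)
obs 6: x=0 → posterior Inverse-Gamma(24/5, 1061/32)
obs 7: x=7/4 → posterior Inverse-Gamma(53/10, 531/16)
obs 8: x=1/4 → posterior Inverse-Gamma(29/5, 1111/32)
obs 9: x=-4 → posterior Inverse-Gamma(63/10, 1687/32)
obs 10: x=0 → posterior Inverse-Gamma(34/5, 1751/32)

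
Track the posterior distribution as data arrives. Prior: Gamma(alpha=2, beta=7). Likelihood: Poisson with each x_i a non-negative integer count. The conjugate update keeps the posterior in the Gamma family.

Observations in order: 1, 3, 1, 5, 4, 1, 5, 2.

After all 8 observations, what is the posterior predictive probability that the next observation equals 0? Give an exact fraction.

obs 1: x=1 → posterior Gamma(3, 8)
obs 2: x=3 → posterior Gamma(6, 9)
obs 3: x=1 → posterior Gamma(7, 10)
obs 4: x=5 → posterior Gamma(12, 11)
obs 5: x=4 → posterior Gamma(16, 12)
obs 6: x=1 → posterior Gamma(17, 13)
obs 7: x=5 → posterior Gamma(22, 14)
obs 8: x=2 → posterior Gamma(24, 15)

16834112196028232574462890625/79228162514264337593543950336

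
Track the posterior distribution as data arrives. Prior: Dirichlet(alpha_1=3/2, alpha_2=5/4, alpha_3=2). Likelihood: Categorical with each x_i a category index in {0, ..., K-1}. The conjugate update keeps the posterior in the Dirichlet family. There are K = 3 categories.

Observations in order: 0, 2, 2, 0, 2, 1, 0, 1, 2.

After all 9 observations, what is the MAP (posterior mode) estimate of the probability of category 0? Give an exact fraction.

obs 1: x=0 → posterior Dirichlet(5/2, 5/4, 2)
obs 2: x=2 → posterior Dirichlet(5/2, 5/4, 3)
obs 3: x=2 → posterior Dirichlet(5/2, 5/4, 4)
obs 4: x=0 → posterior Dirichlet(7/2, 5/4, 4)
obs 5: x=2 → posterior Dirichlet(7/2, 5/4, 5)
obs 6: x=1 → posterior Dirichlet(7/2, 9/4, 5)
obs 7: x=0 → posterior Dirichlet(9/2, 9/4, 5)
obs 8: x=1 → posterior Dirichlet(9/2, 13/4, 5)
obs 9: x=2 → posterior Dirichlet(9/2, 13/4, 6)

14/43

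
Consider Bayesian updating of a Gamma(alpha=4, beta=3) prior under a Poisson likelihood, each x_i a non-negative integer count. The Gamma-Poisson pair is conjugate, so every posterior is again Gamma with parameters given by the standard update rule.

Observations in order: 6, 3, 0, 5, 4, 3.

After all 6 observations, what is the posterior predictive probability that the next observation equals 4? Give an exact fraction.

587958451919627270202833931/4000000000000000000000000000

obs 1: x=6 → posterior Gamma(10, 4)
obs 2: x=3 → posterior Gamma(13, 5)
obs 3: x=0 → posterior Gamma(13, 6)
obs 4: x=5 → posterior Gamma(18, 7)
obs 5: x=4 → posterior Gamma(22, 8)
obs 6: x=3 → posterior Gamma(25, 9)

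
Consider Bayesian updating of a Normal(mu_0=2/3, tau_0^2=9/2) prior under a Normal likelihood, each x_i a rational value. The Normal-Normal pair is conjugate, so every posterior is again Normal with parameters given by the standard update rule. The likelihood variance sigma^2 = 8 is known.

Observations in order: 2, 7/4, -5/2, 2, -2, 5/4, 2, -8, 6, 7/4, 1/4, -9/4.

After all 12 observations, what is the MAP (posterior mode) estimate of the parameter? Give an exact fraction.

371/1488

obs 1: x=2 → posterior Normal(86/75, 72/25)
obs 2: x=7/4 → posterior Normal(533/408, 36/17)
obs 3: x=-5/2 → posterior Normal(263/516, 72/43)
obs 4: x=2 → posterior Normal(479/624, 18/13)
obs 5: x=-2 → posterior Normal(263/732, 72/61)
obs 6: x=5/4 → posterior Normal(199/420, 36/35)
obs 7: x=2 → posterior Normal(307/474, 72/79)
obs 8: x=-8 → posterior Normal(-125/528, 9/11)
obs 9: x=6 → posterior Normal(199/582, 72/97)
obs 10: x=7/4 → posterior Normal(587/1272, 36/53)
obs 11: x=1/4 → posterior Normal(307/690, 72/115)
obs 12: x=-9/4 → posterior Normal(371/1488, 18/31)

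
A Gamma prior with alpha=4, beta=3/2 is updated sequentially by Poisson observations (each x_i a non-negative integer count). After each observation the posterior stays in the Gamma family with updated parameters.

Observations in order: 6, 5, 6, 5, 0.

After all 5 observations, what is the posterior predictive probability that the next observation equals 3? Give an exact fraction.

obs 1: x=6 → posterior Gamma(10, 5/2)
obs 2: x=5 → posterior Gamma(15, 7/2)
obs 3: x=6 → posterior Gamma(21, 9/2)
obs 4: x=5 → posterior Gamma(26, 11/2)
obs 5: x=0 → posterior Gamma(26, 13/2)

267127457522798211709259681818208/1420378216539882123470306396484375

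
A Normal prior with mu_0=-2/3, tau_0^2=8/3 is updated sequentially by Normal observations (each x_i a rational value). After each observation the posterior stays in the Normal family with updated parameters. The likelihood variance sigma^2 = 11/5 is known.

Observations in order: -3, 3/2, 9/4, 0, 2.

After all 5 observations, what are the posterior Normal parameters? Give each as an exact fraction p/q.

mu_0=88/233, tau_0^2=88/233

obs 1: x=-3 → posterior Normal(-142/73, 88/73)
obs 2: x=3/2 → posterior Normal(-82/113, 88/113)
obs 3: x=9/4 → posterior Normal(8/153, 88/153)
obs 4: x=0 → posterior Normal(8/193, 88/193)
obs 5: x=2 → posterior Normal(88/233, 88/233)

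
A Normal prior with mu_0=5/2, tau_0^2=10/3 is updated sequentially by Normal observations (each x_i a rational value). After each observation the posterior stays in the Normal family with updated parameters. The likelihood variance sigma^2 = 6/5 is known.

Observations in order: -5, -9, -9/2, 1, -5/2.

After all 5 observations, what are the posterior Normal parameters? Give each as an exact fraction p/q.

obs 1: x=-5 → posterior Normal(-205/68, 15/17)
obs 2: x=-9 → posterior Normal(-655/118, 30/59)
obs 3: x=-9/2 → posterior Normal(-110/21, 5/14)
obs 4: x=1 → posterior Normal(-415/109, 30/109)
obs 5: x=-5/2 → posterior Normal(-955/268, 15/67)

mu_0=-955/268, tau_0^2=15/67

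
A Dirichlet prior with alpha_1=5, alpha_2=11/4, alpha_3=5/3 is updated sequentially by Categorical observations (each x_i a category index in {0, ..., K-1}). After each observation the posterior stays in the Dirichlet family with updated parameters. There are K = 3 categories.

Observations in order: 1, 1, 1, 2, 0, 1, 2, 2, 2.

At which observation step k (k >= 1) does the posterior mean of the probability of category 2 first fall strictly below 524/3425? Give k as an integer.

k = 2

obs 1: x=1 → posterior Dirichlet(5, 15/4, 5/3)
obs 2: x=1 → posterior Dirichlet(5, 19/4, 5/3)
obs 3: x=1 → posterior Dirichlet(5, 23/4, 5/3)
obs 4: x=2 → posterior Dirichlet(5, 23/4, 8/3)
obs 5: x=0 → posterior Dirichlet(6, 23/4, 8/3)
obs 6: x=1 → posterior Dirichlet(6, 27/4, 8/3)
obs 7: x=2 → posterior Dirichlet(6, 27/4, 11/3)
obs 8: x=2 → posterior Dirichlet(6, 27/4, 14/3)
obs 9: x=2 → posterior Dirichlet(6, 27/4, 17/3)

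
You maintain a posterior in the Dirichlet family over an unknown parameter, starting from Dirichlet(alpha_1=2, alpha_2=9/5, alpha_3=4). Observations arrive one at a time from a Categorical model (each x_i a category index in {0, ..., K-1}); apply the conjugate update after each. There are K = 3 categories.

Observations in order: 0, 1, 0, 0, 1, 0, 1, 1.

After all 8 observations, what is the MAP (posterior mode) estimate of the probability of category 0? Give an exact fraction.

obs 1: x=0 → posterior Dirichlet(3, 9/5, 4)
obs 2: x=1 → posterior Dirichlet(3, 14/5, 4)
obs 3: x=0 → posterior Dirichlet(4, 14/5, 4)
obs 4: x=0 → posterior Dirichlet(5, 14/5, 4)
obs 5: x=1 → posterior Dirichlet(5, 19/5, 4)
obs 6: x=0 → posterior Dirichlet(6, 19/5, 4)
obs 7: x=1 → posterior Dirichlet(6, 24/5, 4)
obs 8: x=1 → posterior Dirichlet(6, 29/5, 4)

25/64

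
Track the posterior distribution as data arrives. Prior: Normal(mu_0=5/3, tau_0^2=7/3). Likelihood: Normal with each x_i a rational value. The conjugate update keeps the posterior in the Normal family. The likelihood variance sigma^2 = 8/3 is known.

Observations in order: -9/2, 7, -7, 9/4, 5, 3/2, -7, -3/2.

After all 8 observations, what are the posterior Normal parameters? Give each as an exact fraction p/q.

mu_0=-197/768, tau_0^2=7/24

obs 1: x=-9/2 → posterior Normal(-109/90, 56/45)
obs 2: x=7 → posterior Normal(185/132, 28/33)
obs 3: x=-7 → posterior Normal(-109/174, 56/87)
obs 4: x=9/4 → posterior Normal(-29/432, 14/27)
obs 5: x=5 → posterior Normal(391/516, 56/129)
obs 6: x=3/2 → posterior Normal(517/600, 28/75)
obs 7: x=-7 → posterior Normal(-71/684, 56/171)
obs 8: x=-3/2 → posterior Normal(-197/768, 7/24)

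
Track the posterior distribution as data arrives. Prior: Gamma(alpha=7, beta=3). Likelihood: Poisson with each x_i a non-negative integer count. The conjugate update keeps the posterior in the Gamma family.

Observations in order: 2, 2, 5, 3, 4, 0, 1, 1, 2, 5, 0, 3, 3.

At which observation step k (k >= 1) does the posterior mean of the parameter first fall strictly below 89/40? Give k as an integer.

obs 1: x=2 → posterior Gamma(9, 4)
obs 2: x=2 → posterior Gamma(11, 5)
obs 3: x=5 → posterior Gamma(16, 6)
obs 4: x=3 → posterior Gamma(19, 7)
obs 5: x=4 → posterior Gamma(23, 8)
obs 6: x=0 → posterior Gamma(23, 9)
obs 7: x=1 → posterior Gamma(24, 10)
obs 8: x=1 → posterior Gamma(25, 11)
obs 9: x=2 → posterior Gamma(27, 12)
obs 10: x=5 → posterior Gamma(32, 13)
obs 11: x=0 → posterior Gamma(32, 14)
obs 12: x=3 → posterior Gamma(35, 15)
obs 13: x=3 → posterior Gamma(38, 16)

k = 2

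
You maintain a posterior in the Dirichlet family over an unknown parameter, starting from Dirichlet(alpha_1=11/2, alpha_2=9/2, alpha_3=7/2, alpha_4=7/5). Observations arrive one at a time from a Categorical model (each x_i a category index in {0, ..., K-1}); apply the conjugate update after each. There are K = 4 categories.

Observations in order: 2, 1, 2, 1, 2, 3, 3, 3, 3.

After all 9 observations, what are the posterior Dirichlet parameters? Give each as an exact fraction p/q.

obs 1: x=2 → posterior Dirichlet(11/2, 9/2, 9/2, 7/5)
obs 2: x=1 → posterior Dirichlet(11/2, 11/2, 9/2, 7/5)
obs 3: x=2 → posterior Dirichlet(11/2, 11/2, 11/2, 7/5)
obs 4: x=1 → posterior Dirichlet(11/2, 13/2, 11/2, 7/5)
obs 5: x=2 → posterior Dirichlet(11/2, 13/2, 13/2, 7/5)
obs 6: x=3 → posterior Dirichlet(11/2, 13/2, 13/2, 12/5)
obs 7: x=3 → posterior Dirichlet(11/2, 13/2, 13/2, 17/5)
obs 8: x=3 → posterior Dirichlet(11/2, 13/2, 13/2, 22/5)
obs 9: x=3 → posterior Dirichlet(11/2, 13/2, 13/2, 27/5)

alpha_1=11/2, alpha_2=13/2, alpha_3=13/2, alpha_4=27/5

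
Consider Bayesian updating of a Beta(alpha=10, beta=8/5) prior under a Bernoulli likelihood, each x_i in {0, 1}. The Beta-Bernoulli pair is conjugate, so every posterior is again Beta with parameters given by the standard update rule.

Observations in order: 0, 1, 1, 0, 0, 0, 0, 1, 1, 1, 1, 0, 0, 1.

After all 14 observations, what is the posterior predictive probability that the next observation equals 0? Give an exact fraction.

obs 1: x=0 → posterior Beta(10, 13/5)
obs 2: x=1 → posterior Beta(11, 13/5)
obs 3: x=1 → posterior Beta(12, 13/5)
obs 4: x=0 → posterior Beta(12, 18/5)
obs 5: x=0 → posterior Beta(12, 23/5)
obs 6: x=0 → posterior Beta(12, 28/5)
obs 7: x=0 → posterior Beta(12, 33/5)
obs 8: x=1 → posterior Beta(13, 33/5)
obs 9: x=1 → posterior Beta(14, 33/5)
obs 10: x=1 → posterior Beta(15, 33/5)
obs 11: x=1 → posterior Beta(16, 33/5)
obs 12: x=0 → posterior Beta(16, 38/5)
obs 13: x=0 → posterior Beta(16, 43/5)
obs 14: x=1 → posterior Beta(17, 43/5)

43/128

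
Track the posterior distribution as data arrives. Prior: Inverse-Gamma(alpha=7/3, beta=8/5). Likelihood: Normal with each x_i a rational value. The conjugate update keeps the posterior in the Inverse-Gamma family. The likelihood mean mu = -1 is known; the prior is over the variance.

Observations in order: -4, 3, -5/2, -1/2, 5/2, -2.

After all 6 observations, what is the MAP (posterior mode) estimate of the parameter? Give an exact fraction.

obs 1: x=-4 → posterior Inverse-Gamma(17/6, 61/10)
obs 2: x=3 → posterior Inverse-Gamma(10/3, 141/10)
obs 3: x=-5/2 → posterior Inverse-Gamma(23/6, 609/40)
obs 4: x=-1/2 → posterior Inverse-Gamma(13/3, 307/20)
obs 5: x=5/2 → posterior Inverse-Gamma(29/6, 859/40)
obs 6: x=-2 → posterior Inverse-Gamma(16/3, 879/40)

2637/760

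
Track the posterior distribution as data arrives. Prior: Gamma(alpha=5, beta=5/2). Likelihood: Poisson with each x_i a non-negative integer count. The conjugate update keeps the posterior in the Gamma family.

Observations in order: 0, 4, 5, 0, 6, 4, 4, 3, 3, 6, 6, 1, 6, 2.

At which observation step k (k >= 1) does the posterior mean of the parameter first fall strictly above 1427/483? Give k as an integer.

obs 1: x=0 → posterior Gamma(5, 7/2)
obs 2: x=4 → posterior Gamma(9, 9/2)
obs 3: x=5 → posterior Gamma(14, 11/2)
obs 4: x=0 → posterior Gamma(14, 13/2)
obs 5: x=6 → posterior Gamma(20, 15/2)
obs 6: x=4 → posterior Gamma(24, 17/2)
obs 7: x=4 → posterior Gamma(28, 19/2)
obs 8: x=3 → posterior Gamma(31, 21/2)
obs 9: x=3 → posterior Gamma(34, 23/2)
obs 10: x=6 → posterior Gamma(40, 25/2)
obs 11: x=6 → posterior Gamma(46, 27/2)
obs 12: x=1 → posterior Gamma(47, 29/2)
obs 13: x=6 → posterior Gamma(53, 31/2)
obs 14: x=2 → posterior Gamma(55, 33/2)

k = 9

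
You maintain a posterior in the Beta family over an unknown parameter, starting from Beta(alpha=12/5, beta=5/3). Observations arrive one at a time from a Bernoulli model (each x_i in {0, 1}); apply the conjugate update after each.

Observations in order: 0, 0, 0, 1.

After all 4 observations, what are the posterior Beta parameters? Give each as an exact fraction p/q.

obs 1: x=0 → posterior Beta(12/5, 8/3)
obs 2: x=0 → posterior Beta(12/5, 11/3)
obs 3: x=0 → posterior Beta(12/5, 14/3)
obs 4: x=1 → posterior Beta(17/5, 14/3)

alpha=17/5, beta=14/3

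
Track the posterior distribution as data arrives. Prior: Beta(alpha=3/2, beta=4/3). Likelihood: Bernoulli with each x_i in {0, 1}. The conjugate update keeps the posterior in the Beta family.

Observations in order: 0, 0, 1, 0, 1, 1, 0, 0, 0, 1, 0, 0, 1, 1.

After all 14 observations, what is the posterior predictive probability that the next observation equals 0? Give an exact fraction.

obs 1: x=0 → posterior Beta(3/2, 7/3)
obs 2: x=0 → posterior Beta(3/2, 10/3)
obs 3: x=1 → posterior Beta(5/2, 10/3)
obs 4: x=0 → posterior Beta(5/2, 13/3)
obs 5: x=1 → posterior Beta(7/2, 13/3)
obs 6: x=1 → posterior Beta(9/2, 13/3)
obs 7: x=0 → posterior Beta(9/2, 16/3)
obs 8: x=0 → posterior Beta(9/2, 19/3)
obs 9: x=0 → posterior Beta(9/2, 22/3)
obs 10: x=1 → posterior Beta(11/2, 22/3)
obs 11: x=0 → posterior Beta(11/2, 25/3)
obs 12: x=0 → posterior Beta(11/2, 28/3)
obs 13: x=1 → posterior Beta(13/2, 28/3)
obs 14: x=1 → posterior Beta(15/2, 28/3)

56/101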